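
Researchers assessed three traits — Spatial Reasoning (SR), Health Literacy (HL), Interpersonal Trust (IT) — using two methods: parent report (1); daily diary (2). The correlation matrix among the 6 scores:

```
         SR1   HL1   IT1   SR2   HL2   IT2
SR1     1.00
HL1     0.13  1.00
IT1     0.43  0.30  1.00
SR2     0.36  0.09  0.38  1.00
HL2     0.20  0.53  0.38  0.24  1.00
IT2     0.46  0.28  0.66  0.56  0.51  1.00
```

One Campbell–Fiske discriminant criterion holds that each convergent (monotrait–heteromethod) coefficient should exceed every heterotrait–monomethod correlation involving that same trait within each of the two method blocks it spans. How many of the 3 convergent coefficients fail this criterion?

1

Checking each validity diagonal entry against its comparison values:
SR (methods 1·2): 0.36 vs {0.13, 0.24, 0.43, 0.56} → fail.
HL (methods 1·2): 0.53 vs {0.13, 0.24, 0.30, 0.51} → pass.
IT (methods 1·2): 0.66 vs {0.43, 0.56, 0.30, 0.51} → pass.
1 of 3 fail.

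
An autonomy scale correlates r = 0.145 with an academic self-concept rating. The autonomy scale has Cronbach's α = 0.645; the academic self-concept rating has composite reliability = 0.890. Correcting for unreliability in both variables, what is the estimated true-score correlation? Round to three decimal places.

0.191

r_true = r_obs / √(r_xx · r_yy) = 0.145 / √(0.645 × 0.890) = 0.145 / √0.574050 = 0.145 / 0.7577 ≈ 0.191.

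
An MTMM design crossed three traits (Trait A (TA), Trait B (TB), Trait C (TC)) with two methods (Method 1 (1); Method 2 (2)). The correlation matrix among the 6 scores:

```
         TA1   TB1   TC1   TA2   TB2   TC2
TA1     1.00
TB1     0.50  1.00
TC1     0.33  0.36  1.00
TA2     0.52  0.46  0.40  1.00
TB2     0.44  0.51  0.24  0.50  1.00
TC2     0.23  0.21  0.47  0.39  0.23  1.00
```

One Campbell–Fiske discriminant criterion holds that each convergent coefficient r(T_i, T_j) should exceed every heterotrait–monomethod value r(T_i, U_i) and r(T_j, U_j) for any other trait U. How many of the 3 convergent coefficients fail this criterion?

0

Each convergent coefficient versus the relevant comparison correlations:
TA (methods 1·2): 0.52 vs {0.50, 0.50, 0.33, 0.39} → pass.
TB (methods 1·2): 0.51 vs {0.50, 0.50, 0.36, 0.23} → pass.
TC (methods 1·2): 0.47 vs {0.33, 0.39, 0.36, 0.23} → pass.
0 of 3 fail.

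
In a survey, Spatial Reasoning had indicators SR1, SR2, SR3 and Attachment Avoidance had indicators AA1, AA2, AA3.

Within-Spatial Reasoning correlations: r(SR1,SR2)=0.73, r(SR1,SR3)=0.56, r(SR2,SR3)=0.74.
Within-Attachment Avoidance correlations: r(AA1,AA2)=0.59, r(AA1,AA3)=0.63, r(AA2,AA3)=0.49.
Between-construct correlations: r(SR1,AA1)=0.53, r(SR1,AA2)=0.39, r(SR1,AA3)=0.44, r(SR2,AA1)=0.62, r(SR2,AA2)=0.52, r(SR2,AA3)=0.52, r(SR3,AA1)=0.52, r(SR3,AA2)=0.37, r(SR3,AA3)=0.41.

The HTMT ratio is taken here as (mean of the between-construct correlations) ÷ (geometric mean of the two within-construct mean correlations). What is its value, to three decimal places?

Mean heterotrait r = 4.32/9 = 0.4800.
Mean within-SR = 2.03/3 = 0.6767; mean within-AA = 1.71/3 = 0.5700.
Geometric mean = √(0.6767 × 0.5700) = 0.6211.
HTMT = 0.4800 / 0.6211 = 0.773.

0.773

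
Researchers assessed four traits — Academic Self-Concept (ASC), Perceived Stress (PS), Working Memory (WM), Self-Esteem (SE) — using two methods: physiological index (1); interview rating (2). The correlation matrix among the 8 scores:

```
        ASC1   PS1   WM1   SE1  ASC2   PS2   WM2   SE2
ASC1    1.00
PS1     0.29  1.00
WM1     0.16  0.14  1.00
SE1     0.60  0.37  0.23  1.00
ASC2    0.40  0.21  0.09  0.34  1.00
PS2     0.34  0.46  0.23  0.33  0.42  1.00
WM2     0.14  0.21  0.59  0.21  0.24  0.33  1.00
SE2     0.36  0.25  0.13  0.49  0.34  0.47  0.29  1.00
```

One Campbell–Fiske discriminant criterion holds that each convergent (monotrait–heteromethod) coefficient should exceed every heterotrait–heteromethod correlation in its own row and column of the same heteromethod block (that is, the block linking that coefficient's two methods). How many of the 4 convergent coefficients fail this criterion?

0

Each convergent coefficient versus the relevant comparison correlations:
ASC (methods 1·2): 0.40 vs {0.34, 0.21, 0.14, 0.09, 0.36, 0.34} → pass.
PS (methods 1·2): 0.46 vs {0.21, 0.34, 0.21, 0.23, 0.25, 0.33} → pass.
WM (methods 1·2): 0.59 vs {0.09, 0.14, 0.23, 0.21, 0.13, 0.21} → pass.
SE (methods 1·2): 0.49 vs {0.34, 0.36, 0.33, 0.25, 0.21, 0.13} → pass.
0 of 4 fail.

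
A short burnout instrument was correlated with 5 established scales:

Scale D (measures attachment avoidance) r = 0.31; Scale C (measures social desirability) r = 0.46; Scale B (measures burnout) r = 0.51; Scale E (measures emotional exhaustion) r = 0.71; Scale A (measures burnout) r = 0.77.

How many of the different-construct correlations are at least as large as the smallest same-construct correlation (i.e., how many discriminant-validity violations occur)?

Convergent (same construct = burnout): Scale B, Scale A.
Smallest convergent = 0.51. Discriminant values: 0.31, 0.46, 0.71; count ≥ 0.51 → 1.

1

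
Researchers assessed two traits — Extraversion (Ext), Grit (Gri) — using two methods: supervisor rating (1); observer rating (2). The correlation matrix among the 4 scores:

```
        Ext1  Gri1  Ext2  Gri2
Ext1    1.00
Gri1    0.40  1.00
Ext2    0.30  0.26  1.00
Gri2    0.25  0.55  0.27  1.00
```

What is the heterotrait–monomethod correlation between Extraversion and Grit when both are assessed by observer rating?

0.27

Different traits, same method: r(Ext2, Gri2) = 0.27.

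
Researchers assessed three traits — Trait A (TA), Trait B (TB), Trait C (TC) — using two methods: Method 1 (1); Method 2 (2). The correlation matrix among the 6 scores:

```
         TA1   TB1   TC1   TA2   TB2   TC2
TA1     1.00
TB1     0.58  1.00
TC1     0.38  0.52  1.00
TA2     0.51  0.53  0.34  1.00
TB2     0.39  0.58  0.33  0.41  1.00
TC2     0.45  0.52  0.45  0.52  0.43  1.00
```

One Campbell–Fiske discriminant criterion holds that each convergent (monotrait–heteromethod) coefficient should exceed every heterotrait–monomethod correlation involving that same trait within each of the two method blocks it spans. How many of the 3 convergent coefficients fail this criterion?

3

Convergent coefficients and their comparison sets:
TA (methods 1·2): 0.51 vs {0.58, 0.41, 0.38, 0.52} → fail.
TB (methods 1·2): 0.58 vs {0.58, 0.41, 0.52, 0.43} → fail.
TC (methods 1·2): 0.45 vs {0.38, 0.52, 0.52, 0.43} → fail.
3 of 3 fail.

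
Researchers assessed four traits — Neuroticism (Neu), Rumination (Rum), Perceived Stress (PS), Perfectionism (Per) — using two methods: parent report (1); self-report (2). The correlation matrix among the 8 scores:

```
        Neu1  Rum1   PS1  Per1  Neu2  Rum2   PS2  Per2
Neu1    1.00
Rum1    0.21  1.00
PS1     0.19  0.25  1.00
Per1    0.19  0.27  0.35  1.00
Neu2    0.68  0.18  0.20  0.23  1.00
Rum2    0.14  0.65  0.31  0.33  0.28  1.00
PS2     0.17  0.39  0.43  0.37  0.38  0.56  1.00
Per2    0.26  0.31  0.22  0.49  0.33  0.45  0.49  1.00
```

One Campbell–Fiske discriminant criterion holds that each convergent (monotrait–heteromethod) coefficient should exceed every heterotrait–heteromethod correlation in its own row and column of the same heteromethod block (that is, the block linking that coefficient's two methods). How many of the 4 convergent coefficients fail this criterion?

Each convergent coefficient versus the relevant comparison correlations:
Neu (methods 1·2): 0.68 vs {0.14, 0.18, 0.17, 0.20, 0.26, 0.23} → pass.
Rum (methods 1·2): 0.65 vs {0.18, 0.14, 0.39, 0.31, 0.31, 0.33} → pass.
PS (methods 1·2): 0.43 vs {0.20, 0.17, 0.31, 0.39, 0.22, 0.37} → pass.
Per (methods 1·2): 0.49 vs {0.23, 0.26, 0.33, 0.31, 0.37, 0.22} → pass.
0 of 4 fail.

0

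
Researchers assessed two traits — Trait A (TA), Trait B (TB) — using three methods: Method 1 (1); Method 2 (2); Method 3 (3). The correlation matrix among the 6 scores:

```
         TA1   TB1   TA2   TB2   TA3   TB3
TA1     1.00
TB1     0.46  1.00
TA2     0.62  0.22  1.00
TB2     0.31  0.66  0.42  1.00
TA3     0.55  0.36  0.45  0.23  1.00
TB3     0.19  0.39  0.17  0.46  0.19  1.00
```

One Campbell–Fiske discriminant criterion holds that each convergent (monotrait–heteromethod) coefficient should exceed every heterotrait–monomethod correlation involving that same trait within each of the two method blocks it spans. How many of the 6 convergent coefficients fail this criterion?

1

Convergent coefficients and their comparison sets:
TA (methods 1·2): 0.62 vs {0.46, 0.42} → pass.
TA (methods 1·3): 0.55 vs {0.46, 0.19} → pass.
TA (methods 2·3): 0.45 vs {0.42, 0.19} → pass.
TB (methods 1·2): 0.66 vs {0.46, 0.42} → pass.
TB (methods 1·3): 0.39 vs {0.46, 0.19} → fail.
TB (methods 2·3): 0.46 vs {0.42, 0.19} → pass.
1 of 6 fail.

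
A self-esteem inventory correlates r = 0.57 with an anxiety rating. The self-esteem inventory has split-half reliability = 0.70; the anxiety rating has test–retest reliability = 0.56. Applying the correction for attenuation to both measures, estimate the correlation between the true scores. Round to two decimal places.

r_true = r_obs / √(r_xx · r_yy) = 0.57 / √(0.70 × 0.56) = 0.57 / √0.3920 = 0.57 / 0.6261 ≈ 0.91.

0.91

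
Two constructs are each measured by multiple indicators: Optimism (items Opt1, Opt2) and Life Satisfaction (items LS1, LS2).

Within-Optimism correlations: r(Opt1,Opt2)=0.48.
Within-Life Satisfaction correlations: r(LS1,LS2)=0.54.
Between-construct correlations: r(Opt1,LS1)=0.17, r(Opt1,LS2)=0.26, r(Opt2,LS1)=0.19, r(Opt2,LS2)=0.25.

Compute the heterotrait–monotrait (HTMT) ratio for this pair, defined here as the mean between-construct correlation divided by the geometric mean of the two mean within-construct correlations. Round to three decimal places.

Mean heterotrait r = 0.87/4 = 0.2175.
Mean within-Opt = 0.48/1 = 0.4800; mean within-LS = 0.54/1 = 0.5400.
Geometric mean = √(0.4800 × 0.5400) = 0.5091.
HTMT = 0.2175 / 0.5091 = 0.427.

0.427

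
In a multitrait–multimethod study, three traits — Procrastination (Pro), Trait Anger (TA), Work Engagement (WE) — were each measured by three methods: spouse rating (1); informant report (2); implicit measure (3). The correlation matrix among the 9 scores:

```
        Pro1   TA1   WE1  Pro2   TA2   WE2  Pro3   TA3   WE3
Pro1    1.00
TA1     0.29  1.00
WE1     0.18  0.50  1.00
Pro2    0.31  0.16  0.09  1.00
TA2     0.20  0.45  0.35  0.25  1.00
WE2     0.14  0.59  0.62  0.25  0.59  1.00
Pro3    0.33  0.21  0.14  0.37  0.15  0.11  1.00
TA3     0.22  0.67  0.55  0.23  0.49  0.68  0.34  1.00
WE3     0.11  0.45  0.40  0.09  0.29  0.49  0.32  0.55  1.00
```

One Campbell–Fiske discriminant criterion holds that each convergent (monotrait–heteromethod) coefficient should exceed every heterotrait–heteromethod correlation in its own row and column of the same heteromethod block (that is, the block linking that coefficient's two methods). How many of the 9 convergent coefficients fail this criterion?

Checking each validity diagonal entry against its comparison values:
Pro (methods 1·2): 0.31 vs {0.20, 0.16, 0.14, 0.09} → pass.
Pro (methods 1·3): 0.33 vs {0.22, 0.21, 0.11, 0.14} → pass.
Pro (methods 2·3): 0.37 vs {0.23, 0.15, 0.09, 0.11} → pass.
TA (methods 1·2): 0.45 vs {0.16, 0.20, 0.59, 0.35} → fail.
TA (methods 1·3): 0.67 vs {0.21, 0.22, 0.45, 0.55} → pass.
TA (methods 2·3): 0.49 vs {0.15, 0.23, 0.29, 0.68} → fail.
WE (methods 1·2): 0.62 vs {0.09, 0.14, 0.35, 0.59} → pass.
WE (methods 1·3): 0.40 vs {0.14, 0.11, 0.55, 0.45} → fail.
WE (methods 2·3): 0.49 vs {0.11, 0.09, 0.68, 0.29} → fail.
4 of 9 fail.

4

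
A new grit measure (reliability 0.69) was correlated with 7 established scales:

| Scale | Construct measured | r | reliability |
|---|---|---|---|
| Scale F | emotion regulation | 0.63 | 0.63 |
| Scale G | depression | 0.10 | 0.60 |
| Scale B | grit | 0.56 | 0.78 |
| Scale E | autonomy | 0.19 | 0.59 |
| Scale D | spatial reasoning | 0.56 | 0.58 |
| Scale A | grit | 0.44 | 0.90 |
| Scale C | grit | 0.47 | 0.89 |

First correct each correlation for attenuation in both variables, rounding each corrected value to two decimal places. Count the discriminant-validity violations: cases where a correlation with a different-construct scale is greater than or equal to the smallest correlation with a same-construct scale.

2

Disattenuated r (r / √(r_scale · r_new)):
  Scale F (disc): 0.63 / √(0.63·0.69) = 0.96
  Scale G (disc): 0.10 / √(0.60·0.69) = 0.16
  Scale B (conv): 0.56 / √(0.78·0.69) = 0.76
  Scale E (disc): 0.19 / √(0.59·0.69) = 0.30
  Scale D (disc): 0.56 / √(0.58·0.69) = 0.89
  Scale A (conv): 0.44 / √(0.90·0.69) = 0.56
  Scale C (conv): 0.47 / √(0.89·0.69) = 0.60
Smallest convergent = 0.56. Discriminant values: 0.96, 0.16, 0.30, 0.89; count ≥ 0.56 → 2.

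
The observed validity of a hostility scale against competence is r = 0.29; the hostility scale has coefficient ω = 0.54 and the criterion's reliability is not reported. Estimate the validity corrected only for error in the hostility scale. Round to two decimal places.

0.39

Single correction: r_c = r_obs / √r_xx = 0.29 / √0.54 = 0.29 / 0.7348 ≈ 0.39.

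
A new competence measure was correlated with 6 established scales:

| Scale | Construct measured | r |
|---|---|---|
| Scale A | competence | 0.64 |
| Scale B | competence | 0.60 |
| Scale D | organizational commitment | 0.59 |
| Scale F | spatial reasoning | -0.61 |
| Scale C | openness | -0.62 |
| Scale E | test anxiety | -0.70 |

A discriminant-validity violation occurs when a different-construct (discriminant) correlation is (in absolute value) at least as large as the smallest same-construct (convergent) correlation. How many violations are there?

3

Convergent (same construct = competence): Scale A, Scale B.
Smallest convergent = 0.60. Discriminant |r|: 0.59, 0.61, 0.62, 0.70; count ≥ 0.60 → 3.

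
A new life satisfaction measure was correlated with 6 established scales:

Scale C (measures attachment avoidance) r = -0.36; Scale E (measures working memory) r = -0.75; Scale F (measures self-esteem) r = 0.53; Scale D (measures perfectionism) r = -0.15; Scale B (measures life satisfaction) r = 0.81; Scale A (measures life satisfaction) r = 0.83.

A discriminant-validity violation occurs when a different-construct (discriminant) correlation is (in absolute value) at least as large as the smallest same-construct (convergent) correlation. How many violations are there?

0

Convergent (same construct = life satisfaction): Scale B, Scale A.
Smallest convergent = 0.81. Discriminant |r|: 0.36, 0.75, 0.53, 0.15; count ≥ 0.81 → 0.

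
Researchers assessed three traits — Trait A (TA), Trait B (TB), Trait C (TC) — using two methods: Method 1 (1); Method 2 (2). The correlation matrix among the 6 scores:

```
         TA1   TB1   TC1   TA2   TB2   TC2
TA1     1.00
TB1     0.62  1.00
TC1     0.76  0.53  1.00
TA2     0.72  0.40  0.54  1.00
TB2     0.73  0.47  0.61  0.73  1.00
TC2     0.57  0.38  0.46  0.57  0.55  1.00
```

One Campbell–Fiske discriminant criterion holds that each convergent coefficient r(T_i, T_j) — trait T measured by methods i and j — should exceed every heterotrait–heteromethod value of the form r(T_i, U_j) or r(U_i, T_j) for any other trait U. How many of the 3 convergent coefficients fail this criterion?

3

Checking each validity diagonal entry against its comparison values:
TA (methods 1·2): 0.72 vs {0.73, 0.40, 0.57, 0.54} → fail.
TB (methods 1·2): 0.47 vs {0.40, 0.73, 0.38, 0.61} → fail.
TC (methods 1·2): 0.46 vs {0.54, 0.57, 0.61, 0.38} → fail.
3 of 3 fail.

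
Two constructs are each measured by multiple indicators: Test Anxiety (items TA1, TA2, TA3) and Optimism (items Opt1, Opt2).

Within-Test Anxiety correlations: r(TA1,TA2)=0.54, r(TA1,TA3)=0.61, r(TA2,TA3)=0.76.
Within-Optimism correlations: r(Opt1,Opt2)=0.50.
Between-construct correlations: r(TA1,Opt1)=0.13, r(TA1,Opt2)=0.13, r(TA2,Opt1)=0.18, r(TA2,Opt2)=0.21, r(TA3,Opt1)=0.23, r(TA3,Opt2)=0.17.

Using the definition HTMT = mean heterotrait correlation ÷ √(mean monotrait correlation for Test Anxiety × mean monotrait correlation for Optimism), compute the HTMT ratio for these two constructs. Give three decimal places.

0.310

Between-construct mean = 1.05/6 = 0.1750.
Mean within-TA = 1.91/3 = 0.6367; mean within-Opt = 0.50/1 = 0.5000.
Geometric mean = √(0.6367 × 0.5000) = 0.5642.
HTMT = 0.1750 / 0.5642 = 0.310.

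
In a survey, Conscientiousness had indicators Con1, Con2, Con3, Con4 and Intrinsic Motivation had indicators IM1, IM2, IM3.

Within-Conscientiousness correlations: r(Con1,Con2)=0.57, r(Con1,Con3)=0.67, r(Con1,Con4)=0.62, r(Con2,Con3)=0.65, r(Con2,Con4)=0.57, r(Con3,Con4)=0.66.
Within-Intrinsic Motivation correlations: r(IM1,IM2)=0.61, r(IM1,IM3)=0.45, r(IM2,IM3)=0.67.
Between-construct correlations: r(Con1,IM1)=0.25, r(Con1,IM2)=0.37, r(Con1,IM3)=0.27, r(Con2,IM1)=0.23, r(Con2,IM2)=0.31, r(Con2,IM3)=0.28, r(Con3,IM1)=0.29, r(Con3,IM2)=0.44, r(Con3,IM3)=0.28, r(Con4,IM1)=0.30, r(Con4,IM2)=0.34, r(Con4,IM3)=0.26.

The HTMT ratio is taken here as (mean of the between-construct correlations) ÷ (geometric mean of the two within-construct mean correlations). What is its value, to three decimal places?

Mean heterotrait r = 3.62/12 = 0.3017.
Mean within-Con = 3.74/6 = 0.6233; mean within-IM = 1.73/3 = 0.5767.
Geometric mean = √(0.6233 × 0.5767) = 0.5995.
HTMT = 0.3017 / 0.5995 = 0.503.

0.503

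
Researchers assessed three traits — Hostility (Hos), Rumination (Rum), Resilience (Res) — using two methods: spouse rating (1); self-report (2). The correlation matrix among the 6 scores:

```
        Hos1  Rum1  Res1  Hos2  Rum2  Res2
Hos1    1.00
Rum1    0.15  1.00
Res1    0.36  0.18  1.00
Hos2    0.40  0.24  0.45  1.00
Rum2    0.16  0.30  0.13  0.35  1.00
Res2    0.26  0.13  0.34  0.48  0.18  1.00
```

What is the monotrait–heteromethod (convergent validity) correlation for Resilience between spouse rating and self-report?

Same trait (Res), different methods: r(Res1, Res2) = 0.34.

0.34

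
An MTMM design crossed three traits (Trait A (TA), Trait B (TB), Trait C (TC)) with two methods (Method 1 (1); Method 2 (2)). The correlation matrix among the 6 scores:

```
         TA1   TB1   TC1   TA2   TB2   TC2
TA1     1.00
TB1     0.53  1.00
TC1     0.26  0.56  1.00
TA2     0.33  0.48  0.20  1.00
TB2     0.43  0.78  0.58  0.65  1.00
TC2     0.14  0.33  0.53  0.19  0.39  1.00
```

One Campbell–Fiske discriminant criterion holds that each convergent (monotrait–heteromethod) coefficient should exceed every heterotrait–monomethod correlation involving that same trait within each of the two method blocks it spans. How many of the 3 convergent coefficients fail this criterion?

2

Checking each validity diagonal entry against its comparison values:
TA (methods 1·2): 0.33 vs {0.53, 0.65, 0.26, 0.19} → fail.
TB (methods 1·2): 0.78 vs {0.53, 0.65, 0.56, 0.39} → pass.
TC (methods 1·2): 0.53 vs {0.26, 0.19, 0.56, 0.39} → fail.
2 of 3 fail.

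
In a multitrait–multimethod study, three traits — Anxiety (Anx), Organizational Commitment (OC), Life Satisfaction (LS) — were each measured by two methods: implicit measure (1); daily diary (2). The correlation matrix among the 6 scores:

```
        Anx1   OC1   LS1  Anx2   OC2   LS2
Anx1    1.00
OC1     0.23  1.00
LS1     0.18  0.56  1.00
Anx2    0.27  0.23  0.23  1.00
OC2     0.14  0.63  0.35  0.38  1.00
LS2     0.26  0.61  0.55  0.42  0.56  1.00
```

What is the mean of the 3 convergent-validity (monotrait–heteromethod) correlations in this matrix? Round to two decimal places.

0.48

Convergent values: 0.27, 0.63, 0.55; mean = 1.45/3 = 0.48.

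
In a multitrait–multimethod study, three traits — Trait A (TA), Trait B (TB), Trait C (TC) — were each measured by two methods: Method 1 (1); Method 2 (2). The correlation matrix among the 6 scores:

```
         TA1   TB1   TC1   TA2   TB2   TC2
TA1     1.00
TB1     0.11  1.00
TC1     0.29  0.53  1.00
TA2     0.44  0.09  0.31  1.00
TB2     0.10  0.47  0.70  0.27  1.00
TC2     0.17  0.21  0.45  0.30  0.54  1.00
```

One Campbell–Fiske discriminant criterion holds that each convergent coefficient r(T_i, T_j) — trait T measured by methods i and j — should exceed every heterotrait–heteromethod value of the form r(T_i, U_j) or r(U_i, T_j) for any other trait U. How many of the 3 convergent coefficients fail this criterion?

Convergent coefficients and their comparison sets:
TA (methods 1·2): 0.44 vs {0.10, 0.09, 0.17, 0.31} → pass.
TB (methods 1·2): 0.47 vs {0.09, 0.10, 0.21, 0.70} → fail.
TC (methods 1·2): 0.45 vs {0.31, 0.17, 0.70, 0.21} → fail.
2 of 3 fail.

2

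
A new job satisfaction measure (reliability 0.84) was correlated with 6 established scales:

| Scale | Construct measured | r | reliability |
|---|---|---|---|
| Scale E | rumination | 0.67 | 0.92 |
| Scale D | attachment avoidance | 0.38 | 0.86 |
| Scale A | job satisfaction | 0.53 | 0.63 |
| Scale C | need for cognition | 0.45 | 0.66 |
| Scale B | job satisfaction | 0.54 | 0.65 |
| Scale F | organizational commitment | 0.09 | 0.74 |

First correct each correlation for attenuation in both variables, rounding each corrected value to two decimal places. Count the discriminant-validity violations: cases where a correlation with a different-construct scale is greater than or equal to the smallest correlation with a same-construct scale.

1

Disattenuated r (r / √(r_scale · r_new)):
  Scale E (disc): 0.67 / √(0.92·0.84) = 0.76
  Scale D (disc): 0.38 / √(0.86·0.84) = 0.45
  Scale A (conv): 0.53 / √(0.63·0.84) = 0.73
  Scale C (disc): 0.45 / √(0.66·0.84) = 0.60
  Scale B (conv): 0.54 / √(0.65·0.84) = 0.73
  Scale F (disc): 0.09 / √(0.74·0.84) = 0.11
Smallest convergent = 0.73. Discriminant values: 0.76, 0.45, 0.60, 0.11; count ≥ 0.73 → 1.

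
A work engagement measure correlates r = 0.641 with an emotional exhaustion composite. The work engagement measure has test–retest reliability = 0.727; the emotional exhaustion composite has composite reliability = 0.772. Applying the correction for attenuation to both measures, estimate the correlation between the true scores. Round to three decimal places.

r_true = r_obs / √(r_xx · r_yy) = 0.641 / √(0.727 × 0.772) = 0.641 / √0.561244 = 0.641 / 0.7492 ≈ 0.856.

0.856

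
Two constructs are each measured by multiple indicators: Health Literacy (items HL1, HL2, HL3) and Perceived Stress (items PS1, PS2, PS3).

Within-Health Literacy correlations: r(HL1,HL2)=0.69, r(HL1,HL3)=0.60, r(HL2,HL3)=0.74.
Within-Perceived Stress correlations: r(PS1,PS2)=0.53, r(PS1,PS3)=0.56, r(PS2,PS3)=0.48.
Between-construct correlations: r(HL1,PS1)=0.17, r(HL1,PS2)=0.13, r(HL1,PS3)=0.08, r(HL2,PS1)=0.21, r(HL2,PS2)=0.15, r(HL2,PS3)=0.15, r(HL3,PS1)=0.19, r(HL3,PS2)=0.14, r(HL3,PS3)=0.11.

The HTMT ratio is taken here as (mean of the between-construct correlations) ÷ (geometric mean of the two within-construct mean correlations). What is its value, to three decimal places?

Mean heterotrait r = 1.33/9 = 0.1478.
Mean within-HL = 2.03/3 = 0.6767; mean within-PS = 1.57/3 = 0.5233.
Geometric mean = √(0.6767 × 0.5233) = 0.5951.
HTMT = 0.1478 / 0.5951 = 0.248.

0.248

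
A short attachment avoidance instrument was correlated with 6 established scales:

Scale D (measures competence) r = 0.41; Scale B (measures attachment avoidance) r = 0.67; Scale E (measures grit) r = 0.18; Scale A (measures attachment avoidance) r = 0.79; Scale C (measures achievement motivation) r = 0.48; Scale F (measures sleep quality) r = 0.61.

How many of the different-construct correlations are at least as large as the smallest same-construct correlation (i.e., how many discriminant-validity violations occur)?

0

Convergent (same construct = attachment avoidance): Scale B, Scale A.
Smallest convergent = 0.67. Discriminant values: 0.41, 0.18, 0.48, 0.61; count ≥ 0.67 → 0.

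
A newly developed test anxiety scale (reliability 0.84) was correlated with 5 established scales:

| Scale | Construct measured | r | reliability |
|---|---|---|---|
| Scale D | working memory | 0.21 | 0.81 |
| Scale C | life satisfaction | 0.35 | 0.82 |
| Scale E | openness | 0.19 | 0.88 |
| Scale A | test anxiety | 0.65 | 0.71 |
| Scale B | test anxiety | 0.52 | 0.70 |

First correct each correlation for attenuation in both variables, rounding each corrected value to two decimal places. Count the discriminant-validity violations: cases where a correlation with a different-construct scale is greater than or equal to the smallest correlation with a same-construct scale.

0

Disattenuated r (r / √(r_scale · r_new)):
  Scale D (disc): 0.21 / √(0.81·0.84) = 0.25
  Scale C (disc): 0.35 / √(0.82·0.84) = 0.42
  Scale E (disc): 0.19 / √(0.88·0.84) = 0.22
  Scale A (conv): 0.65 / √(0.71·0.84) = 0.84
  Scale B (conv): 0.52 / √(0.70·0.84) = 0.68
Smallest convergent = 0.68. Discriminant values: 0.25, 0.42, 0.22; count ≥ 0.68 → 0.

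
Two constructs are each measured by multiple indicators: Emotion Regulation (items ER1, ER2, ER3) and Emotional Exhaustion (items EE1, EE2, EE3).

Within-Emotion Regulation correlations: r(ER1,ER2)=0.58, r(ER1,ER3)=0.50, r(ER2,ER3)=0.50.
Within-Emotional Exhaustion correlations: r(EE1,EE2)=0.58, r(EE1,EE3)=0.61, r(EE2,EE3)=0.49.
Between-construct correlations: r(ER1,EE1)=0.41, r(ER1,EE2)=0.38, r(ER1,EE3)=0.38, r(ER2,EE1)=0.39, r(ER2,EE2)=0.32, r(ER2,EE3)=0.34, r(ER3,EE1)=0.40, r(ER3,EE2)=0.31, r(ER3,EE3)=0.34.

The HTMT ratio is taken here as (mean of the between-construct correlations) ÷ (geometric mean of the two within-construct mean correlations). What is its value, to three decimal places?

0.669

Mean heterotrait r = 3.27/9 = 0.3633.
Mean within-ER = 1.58/3 = 0.5267; mean within-EE = 1.68/3 = 0.5600.
Geometric mean = √(0.5267 × 0.5600) = 0.5431.
HTMT = 0.3633 / 0.5431 = 0.669.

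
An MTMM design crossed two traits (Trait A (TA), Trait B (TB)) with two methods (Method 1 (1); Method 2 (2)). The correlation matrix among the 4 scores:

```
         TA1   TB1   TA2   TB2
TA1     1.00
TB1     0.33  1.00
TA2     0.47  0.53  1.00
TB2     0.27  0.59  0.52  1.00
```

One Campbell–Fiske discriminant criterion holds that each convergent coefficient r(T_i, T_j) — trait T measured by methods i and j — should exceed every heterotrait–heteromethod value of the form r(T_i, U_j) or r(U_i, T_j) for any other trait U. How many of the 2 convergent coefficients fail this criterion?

1

Each convergent coefficient versus the relevant comparison correlations:
TA (methods 1·2): 0.47 vs {0.27, 0.53} → fail.
TB (methods 1·2): 0.59 vs {0.53, 0.27} → pass.
1 of 2 fail.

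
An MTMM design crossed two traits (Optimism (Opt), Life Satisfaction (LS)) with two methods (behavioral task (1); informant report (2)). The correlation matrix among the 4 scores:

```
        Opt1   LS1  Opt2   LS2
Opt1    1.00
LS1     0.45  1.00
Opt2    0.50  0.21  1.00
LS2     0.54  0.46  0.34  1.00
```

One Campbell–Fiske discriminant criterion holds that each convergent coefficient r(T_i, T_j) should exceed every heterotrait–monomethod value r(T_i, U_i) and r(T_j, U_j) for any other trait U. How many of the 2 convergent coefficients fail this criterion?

Checking each validity diagonal entry against its comparison values:
Opt (methods 1·2): 0.50 vs {0.45, 0.34} → pass.
LS (methods 1·2): 0.46 vs {0.45, 0.34} → pass.
0 of 2 fail.

0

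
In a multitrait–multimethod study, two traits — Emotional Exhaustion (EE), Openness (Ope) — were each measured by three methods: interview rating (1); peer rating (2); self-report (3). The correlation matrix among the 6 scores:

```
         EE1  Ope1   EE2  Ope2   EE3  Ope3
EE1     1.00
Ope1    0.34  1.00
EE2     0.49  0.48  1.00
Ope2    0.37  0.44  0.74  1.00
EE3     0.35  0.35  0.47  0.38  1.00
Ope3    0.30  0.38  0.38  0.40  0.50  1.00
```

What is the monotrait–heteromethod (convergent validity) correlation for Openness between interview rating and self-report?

0.38

Same trait (Ope), different methods: r(Ope1, Ope3) = 0.38.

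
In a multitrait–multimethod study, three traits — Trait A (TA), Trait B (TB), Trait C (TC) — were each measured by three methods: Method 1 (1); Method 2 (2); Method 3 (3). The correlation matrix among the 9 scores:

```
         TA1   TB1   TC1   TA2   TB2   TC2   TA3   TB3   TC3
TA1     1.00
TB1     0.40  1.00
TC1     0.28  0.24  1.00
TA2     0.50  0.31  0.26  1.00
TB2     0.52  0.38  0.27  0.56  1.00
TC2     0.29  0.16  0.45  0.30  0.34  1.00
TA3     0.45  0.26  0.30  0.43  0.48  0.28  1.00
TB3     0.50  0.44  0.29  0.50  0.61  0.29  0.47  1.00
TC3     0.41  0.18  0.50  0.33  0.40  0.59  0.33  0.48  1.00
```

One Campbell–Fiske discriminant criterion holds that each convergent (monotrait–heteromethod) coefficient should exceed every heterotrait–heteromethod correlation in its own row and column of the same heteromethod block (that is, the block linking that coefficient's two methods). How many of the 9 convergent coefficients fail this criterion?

5

Each convergent coefficient versus the relevant comparison correlations:
TA (methods 1·2): 0.50 vs {0.52, 0.31, 0.29, 0.26} → fail.
TA (methods 1·3): 0.45 vs {0.50, 0.26, 0.41, 0.30} → fail.
TA (methods 2·3): 0.43 vs {0.50, 0.48, 0.33, 0.28} → fail.
TB (methods 1·2): 0.38 vs {0.31, 0.52, 0.16, 0.27} → fail.
TB (methods 1·3): 0.44 vs {0.26, 0.50, 0.18, 0.29} → fail.
TB (methods 2·3): 0.61 vs {0.48, 0.50, 0.40, 0.29} → pass.
TC (methods 1·2): 0.45 vs {0.26, 0.29, 0.27, 0.16} → pass.
TC (methods 1·3): 0.50 vs {0.30, 0.41, 0.29, 0.18} → pass.
TC (methods 2·3): 0.59 vs {0.28, 0.33, 0.29, 0.40} → pass.
5 of 9 fail.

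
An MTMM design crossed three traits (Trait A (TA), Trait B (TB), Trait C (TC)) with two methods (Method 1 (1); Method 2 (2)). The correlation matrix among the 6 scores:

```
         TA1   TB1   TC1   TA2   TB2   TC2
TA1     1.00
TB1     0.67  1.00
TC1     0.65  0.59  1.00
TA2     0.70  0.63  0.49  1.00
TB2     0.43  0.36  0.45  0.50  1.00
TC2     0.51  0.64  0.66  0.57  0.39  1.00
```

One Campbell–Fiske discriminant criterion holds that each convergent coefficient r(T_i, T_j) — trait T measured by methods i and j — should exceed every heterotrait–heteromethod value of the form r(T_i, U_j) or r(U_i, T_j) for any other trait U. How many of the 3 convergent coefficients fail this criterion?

Convergent coefficients and their comparison sets:
TA (methods 1·2): 0.70 vs {0.43, 0.63, 0.51, 0.49} → pass.
TB (methods 1·2): 0.36 vs {0.63, 0.43, 0.64, 0.45} → fail.
TC (methods 1·2): 0.66 vs {0.49, 0.51, 0.45, 0.64} → pass.
1 of 3 fail.

1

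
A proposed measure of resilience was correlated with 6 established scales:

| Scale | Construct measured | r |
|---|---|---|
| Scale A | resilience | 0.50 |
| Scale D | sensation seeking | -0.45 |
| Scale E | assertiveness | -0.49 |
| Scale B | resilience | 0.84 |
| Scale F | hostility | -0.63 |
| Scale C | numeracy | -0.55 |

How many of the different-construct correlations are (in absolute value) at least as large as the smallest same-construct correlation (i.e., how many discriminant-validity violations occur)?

Convergent (same construct = resilience): Scale A, Scale B.
Smallest convergent = 0.50. Discriminant |r|: 0.45, 0.49, 0.63, 0.55; count ≥ 0.50 → 2.

2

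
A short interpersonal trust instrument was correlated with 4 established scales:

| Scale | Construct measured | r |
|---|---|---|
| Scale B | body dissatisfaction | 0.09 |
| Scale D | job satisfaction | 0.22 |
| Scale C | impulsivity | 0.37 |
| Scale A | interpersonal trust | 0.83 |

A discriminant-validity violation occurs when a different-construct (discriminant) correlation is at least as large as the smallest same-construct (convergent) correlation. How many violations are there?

Convergent (same construct = interpersonal trust): Scale A.
Smallest convergent = 0.83. Discriminant values: 0.09, 0.22, 0.37; count ≥ 0.83 → 0.

0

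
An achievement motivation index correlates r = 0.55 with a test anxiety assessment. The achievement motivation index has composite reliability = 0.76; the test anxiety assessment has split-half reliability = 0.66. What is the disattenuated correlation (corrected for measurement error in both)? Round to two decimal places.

r_true = r_obs / √(r_xx · r_yy) = 0.55 / √(0.76 × 0.66) = 0.55 / √0.5016 = 0.55 / 0.7082 ≈ 0.78.

0.78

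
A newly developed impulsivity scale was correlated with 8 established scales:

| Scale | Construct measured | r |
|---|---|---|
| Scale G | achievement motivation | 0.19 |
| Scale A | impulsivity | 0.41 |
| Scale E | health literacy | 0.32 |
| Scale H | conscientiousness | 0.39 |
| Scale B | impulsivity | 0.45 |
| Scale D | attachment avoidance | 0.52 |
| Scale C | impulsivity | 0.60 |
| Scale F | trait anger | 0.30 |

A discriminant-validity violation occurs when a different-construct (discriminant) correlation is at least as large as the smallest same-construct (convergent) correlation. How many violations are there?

Convergent (same construct = impulsivity): Scale A, Scale B, Scale C.
Smallest convergent = 0.41. Discriminant values: 0.19, 0.32, 0.39, 0.52, 0.30; count ≥ 0.41 → 1.

1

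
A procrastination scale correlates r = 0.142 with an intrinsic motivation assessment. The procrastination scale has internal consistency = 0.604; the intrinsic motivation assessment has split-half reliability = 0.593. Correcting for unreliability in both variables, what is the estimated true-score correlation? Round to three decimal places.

0.237

r_true = r_obs / √(r_xx · r_yy) = 0.142 / √(0.604 × 0.593) = 0.142 / √0.358172 = 0.142 / 0.5985 ≈ 0.237.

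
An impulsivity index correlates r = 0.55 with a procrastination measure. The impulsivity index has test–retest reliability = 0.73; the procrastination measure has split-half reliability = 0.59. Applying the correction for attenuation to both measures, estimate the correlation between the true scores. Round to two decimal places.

r_true = r_obs / √(r_xx · r_yy) = 0.55 / √(0.73 × 0.59) = 0.55 / √0.4307 = 0.55 / 0.6563 ≈ 0.84.

0.84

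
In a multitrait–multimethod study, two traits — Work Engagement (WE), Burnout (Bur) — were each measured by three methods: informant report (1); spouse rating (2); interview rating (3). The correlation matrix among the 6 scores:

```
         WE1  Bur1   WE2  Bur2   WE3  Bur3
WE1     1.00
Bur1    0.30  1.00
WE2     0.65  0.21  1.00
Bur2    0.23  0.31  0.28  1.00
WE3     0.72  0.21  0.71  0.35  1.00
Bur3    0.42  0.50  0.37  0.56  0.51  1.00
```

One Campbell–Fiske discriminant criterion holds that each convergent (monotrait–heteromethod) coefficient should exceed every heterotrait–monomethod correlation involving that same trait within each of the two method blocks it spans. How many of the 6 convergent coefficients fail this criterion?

Convergent coefficients and their comparison sets:
WE (methods 1·2): 0.65 vs {0.30, 0.28} → pass.
WE (methods 1·3): 0.72 vs {0.30, 0.51} → pass.
WE (methods 2·3): 0.71 vs {0.28, 0.51} → pass.
Bur (methods 1·2): 0.31 vs {0.30, 0.28} → pass.
Bur (methods 1·3): 0.50 vs {0.30, 0.51} → fail.
Bur (methods 2·3): 0.56 vs {0.28, 0.51} → pass.
1 of 6 fail.

1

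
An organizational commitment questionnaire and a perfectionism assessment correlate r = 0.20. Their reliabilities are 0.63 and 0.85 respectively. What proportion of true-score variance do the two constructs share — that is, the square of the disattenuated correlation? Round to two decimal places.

Disattenuated r = 0.20 / √(0.63 × 0.85) = 0.20 / 0.7318 = 0.2733.
Shared true-score variance = 0.2733² = 0.0747 ≈ 0.07.

0.07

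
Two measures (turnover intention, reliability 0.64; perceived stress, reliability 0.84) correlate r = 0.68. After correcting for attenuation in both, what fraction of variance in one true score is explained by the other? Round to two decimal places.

Disattenuated r = 0.68 / √(0.64 × 0.84) = 0.68 / 0.7332 = 0.9274.
Shared true-score variance = 0.9274² = 0.8601 ≈ 0.86.

0.86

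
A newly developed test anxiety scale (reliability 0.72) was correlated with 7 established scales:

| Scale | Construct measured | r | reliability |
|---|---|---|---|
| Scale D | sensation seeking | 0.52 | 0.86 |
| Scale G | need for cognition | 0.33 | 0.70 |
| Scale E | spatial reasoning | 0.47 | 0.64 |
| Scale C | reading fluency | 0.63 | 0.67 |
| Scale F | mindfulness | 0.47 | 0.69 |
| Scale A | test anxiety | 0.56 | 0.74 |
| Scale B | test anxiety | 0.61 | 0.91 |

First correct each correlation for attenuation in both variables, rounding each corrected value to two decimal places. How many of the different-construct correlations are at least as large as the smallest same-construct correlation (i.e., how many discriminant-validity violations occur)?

Disattenuated r (r / √(r_scale · r_new)):
  Scale D (disc): 0.52 / √(0.86·0.72) = 0.66
  Scale G (disc): 0.33 / √(0.70·0.72) = 0.46
  Scale E (disc): 0.47 / √(0.64·0.72) = 0.69
  Scale C (disc): 0.63 / √(0.67·0.72) = 0.91
  Scale F (disc): 0.47 / √(0.69·0.72) = 0.67
  Scale A (conv): 0.56 / √(0.74·0.72) = 0.77
  Scale B (conv): 0.61 / √(0.91·0.72) = 0.75
Smallest convergent = 0.75. Discriminant values: 0.66, 0.46, 0.69, 0.91, 0.67; count ≥ 0.75 → 1.

1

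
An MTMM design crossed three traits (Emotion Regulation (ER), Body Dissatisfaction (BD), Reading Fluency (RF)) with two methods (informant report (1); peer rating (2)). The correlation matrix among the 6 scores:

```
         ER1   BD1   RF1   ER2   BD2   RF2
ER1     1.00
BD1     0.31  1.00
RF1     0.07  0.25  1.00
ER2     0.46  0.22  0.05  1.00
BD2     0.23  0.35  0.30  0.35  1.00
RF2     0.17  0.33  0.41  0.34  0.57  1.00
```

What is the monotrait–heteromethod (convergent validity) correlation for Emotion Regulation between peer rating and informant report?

0.46

Same trait (ER), different methods: r(ER2, ER1) = 0.46.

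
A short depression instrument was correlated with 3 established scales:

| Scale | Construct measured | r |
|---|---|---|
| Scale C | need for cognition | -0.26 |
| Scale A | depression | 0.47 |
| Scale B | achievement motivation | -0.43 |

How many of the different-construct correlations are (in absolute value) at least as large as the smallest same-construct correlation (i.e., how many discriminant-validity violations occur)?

Convergent (same construct = depression): Scale A.
Smallest convergent = 0.47. Discriminant |r|: 0.26, 0.43; count ≥ 0.47 → 0.

0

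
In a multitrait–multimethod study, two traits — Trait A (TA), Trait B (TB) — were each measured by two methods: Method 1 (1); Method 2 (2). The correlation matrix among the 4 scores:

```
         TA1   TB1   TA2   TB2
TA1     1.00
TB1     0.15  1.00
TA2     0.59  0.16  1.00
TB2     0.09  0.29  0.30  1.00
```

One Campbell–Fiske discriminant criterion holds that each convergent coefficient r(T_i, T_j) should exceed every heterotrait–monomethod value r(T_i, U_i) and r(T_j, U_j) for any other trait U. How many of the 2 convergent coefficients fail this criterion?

1

Checking each validity diagonal entry against its comparison values:
TA (methods 1·2): 0.59 vs {0.15, 0.30} → pass.
TB (methods 1·2): 0.29 vs {0.15, 0.30} → fail.
1 of 2 fail.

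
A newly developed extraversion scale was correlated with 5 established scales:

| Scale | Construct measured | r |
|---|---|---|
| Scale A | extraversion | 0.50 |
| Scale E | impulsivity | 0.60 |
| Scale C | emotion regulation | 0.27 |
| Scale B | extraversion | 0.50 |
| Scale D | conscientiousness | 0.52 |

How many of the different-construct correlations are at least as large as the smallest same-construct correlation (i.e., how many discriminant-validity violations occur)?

Convergent (same construct = extraversion): Scale A, Scale B.
Smallest convergent = 0.50. Discriminant values: 0.60, 0.27, 0.52; count ≥ 0.50 → 2.

2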